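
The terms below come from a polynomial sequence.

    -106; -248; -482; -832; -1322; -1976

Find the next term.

-142 , -234 , -350 , -490 , -654
-92 , -116 , -140 , -164
-24 , -24 , -24
The third differences are constant (-24).
-164 − 24 = -188;  -654 − 188 = -842;  -1976 − 842 = -2818

-2818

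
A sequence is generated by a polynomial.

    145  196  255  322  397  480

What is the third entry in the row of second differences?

8

D1: 51, 59, 67, 75, 83
D2: 8, 8, 8, 8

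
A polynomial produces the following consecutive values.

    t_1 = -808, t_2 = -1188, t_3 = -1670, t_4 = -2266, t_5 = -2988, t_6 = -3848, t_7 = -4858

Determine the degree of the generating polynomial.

3

First differences: -380, -482, -596, -722, -860, -1010
Second differences: -102, -114, -126, -138, -150
Third differences: -12, -12, -12, -12
The third differences are constant, so the polynomial has degree 3.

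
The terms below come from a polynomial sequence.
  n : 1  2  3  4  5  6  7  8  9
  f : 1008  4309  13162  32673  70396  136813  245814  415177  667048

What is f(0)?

121

Δ: 3301  8853  19511  37723  66417  109001  169363  251871
Δ²: 5552  10658  18212  28694  42584  60362  82508
Δ³: 5106  7554  10482  13890  17778  22146
Δ⁴: 2448  2928  3408  3888  4368
Δ⁵: 480  480  480  480
The fifth differences are constant at 480.
Work back: 2448 − 480 = 1968;  5106 − 1968 = 3138;  5552 − 3138 = 2414;  3301 − 2414 = 887;  1008 − 887 = 121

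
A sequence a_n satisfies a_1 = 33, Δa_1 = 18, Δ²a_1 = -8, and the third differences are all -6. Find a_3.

61

Build the table forward from the leading diagonal:
D3: -6, -6, -6
D2: -8, -14, -20
D1: 18, 10, -4
a: 33, 51, 61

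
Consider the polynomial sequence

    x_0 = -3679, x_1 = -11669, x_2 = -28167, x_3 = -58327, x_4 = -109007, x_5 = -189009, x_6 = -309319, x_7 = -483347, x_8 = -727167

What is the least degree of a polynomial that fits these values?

5

-7990, -16498, -30160, -50680, -80002, -120310, -174028, -243820
-8508, -13662, -20520, -29322, -40308, -53718, -69792
-5154, -6858, -8802, -10986, -13410, -16074
-1704, -1944, -2184, -2424, -2664
-240, -240, -240, -240
The fifth differences are constant, so the polynomial has degree 5.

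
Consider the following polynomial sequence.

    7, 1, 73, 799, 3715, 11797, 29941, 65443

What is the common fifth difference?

480

Δ: -6, 72, 726, 2916, 8082, 18144, 35502
Δ²: 78, 654, 2190, 5166, 10062, 17358
Δ³: 576, 1536, 2976, 4896, 7296
Δ⁴: 960, 1440, 1920, 2400
Δ⁵: 480, 480, 480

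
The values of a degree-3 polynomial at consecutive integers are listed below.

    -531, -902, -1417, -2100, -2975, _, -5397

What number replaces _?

-4066

Using the first 5 terms:
First differences: -371, -515, -683, -875
Second differences: -144, -168, -192
Third differences: -24, -24
Constant third difference = -24.
Extend forward: -192 − 24 = -216;  -875 − 216 = -1091;  -2975 − 1091 = -4066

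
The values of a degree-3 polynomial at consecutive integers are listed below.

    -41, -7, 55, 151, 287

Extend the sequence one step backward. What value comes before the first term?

-53

First differences: 34, 62, 96, 136
Second differences: 28, 34, 40
Third differences: 6, 6
The third differences are constant at 6.
Work back: 28 − 6 = 22;  34 − 22 = 12;  -41 − 12 = -53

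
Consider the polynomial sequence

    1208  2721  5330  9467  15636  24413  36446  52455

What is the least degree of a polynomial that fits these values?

D1: 1513, 2609, 4137, 6169, 8777, 12033, 16009
D2: 1096, 1528, 2032, 2608, 3256, 3976
D3: 432, 504, 576, 648, 720
D4: 72, 72, 72, 72
The fourth differences are constant, so the polynomial has degree 4.

4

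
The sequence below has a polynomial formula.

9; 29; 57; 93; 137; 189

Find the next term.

249

D1: 20  28  36  44  52
D2: 8  8  8  8
The second differences are constant (8).
52 + 8 = 60;  189 + 60 = 249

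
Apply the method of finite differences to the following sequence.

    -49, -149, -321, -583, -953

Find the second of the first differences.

D1: -100, -172, -262, -370
D2: -72, -90, -108
D3: -18, -18

-172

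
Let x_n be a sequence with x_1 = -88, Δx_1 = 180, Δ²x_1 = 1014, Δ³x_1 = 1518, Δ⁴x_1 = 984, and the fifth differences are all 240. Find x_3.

Build the table forward from the leading diagonal:
D5: 240, 240, 240
D4: 984, 1224, 1464
D3: 1518, 2502, 3726
D2: 1014, 2532, 5034
D1: 180, 1194, 3726
x: -88, 92, 1286

1286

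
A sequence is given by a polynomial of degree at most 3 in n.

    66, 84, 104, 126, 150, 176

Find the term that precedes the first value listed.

50

First differences: 18  20  22  24  26
Second differences: 2  2  2  2
The second differences are constant at 2.
Work back: 18 − 2 = 16;  66 − 16 = 50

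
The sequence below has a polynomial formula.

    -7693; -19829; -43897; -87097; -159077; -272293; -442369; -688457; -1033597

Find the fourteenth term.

D1: -12136  -24068  -43200  -71980  -113216  -170076  -246088  -345140
D2: -11932  -19132  -28780  -41236  -56860  -76012  -99052
D3: -7200  -9648  -12456  -15624  -19152  -23040
D4: -2448  -2808  -3168  -3528  -3888
D5: -360  -360  -360  -360
Fifth differences constant at -360.
-3888 − 360 = -4248;  -23040 − 4248 = -27288;  -99052 − 27288 = -126340;  -345140 − 126340 = -471480;  -1033597 − 471480 = -1505077
-4248 − 360 = -4608;  -27288 − 4608 = -31896;  -126340 − 31896 = -158236;  -471480 − 158236 = -629716;  -1505077 − 629716 = -2134793
-4608 − 360 = -4968;  -31896 − 4968 = -36864;  -158236 − 36864 = -195100;  -629716 − 195100 = -824816;  -2134793 − 824816 = -2959609
-4968 − 360 = -5328;  -36864 − 5328 = -42192;  -195100 − 42192 = -237292;  -824816 − 237292 = -1062108;  -2959609 − 1062108 = -4021717
-5328 − 360 = -5688;  -42192 − 5688 = -47880;  -237292 − 47880 = -285172;  -1062108 − 285172 = -1347280;  -4021717 − 1347280 = -5368997

-5368997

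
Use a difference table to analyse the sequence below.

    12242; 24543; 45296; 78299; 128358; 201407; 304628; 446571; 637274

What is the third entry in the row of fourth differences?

Δ: 12301, 20753, 33003, 50059, 73049, 103221, 141943, 190703
Δ²: 8452, 12250, 17056, 22990, 30172, 38722, 48760
Δ³: 3798, 4806, 5934, 7182, 8550, 10038
Δ⁴: 1008, 1128, 1248, 1368, 1488
Δ⁵: 120, 120, 120, 120

1248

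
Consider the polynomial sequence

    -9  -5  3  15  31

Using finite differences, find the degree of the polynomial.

2

Δ: 4, 8, 12, 16
Δ²: 4, 4, 4
The second differences are constant, so the polynomial has degree 2.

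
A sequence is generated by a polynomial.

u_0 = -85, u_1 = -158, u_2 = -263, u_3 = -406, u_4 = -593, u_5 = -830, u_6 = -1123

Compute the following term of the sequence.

First differences: -73 , -105 , -143 , -187 , -237 , -293
Second differences: -32 , -38 , -44 , -50 , -56
Third differences: -6 , -6 , -6 , -6
The third differences are constant (-6).
-56 − 6 = -62;  -293 − 62 = -355;  -1123 − 355 = -1478

-1478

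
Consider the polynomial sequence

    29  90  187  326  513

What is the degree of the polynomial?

3

Δ: 61, 97, 139, 187
Δ²: 36, 42, 48
Δ³: 6, 6
The third differences are constant, so the polynomial has degree 3.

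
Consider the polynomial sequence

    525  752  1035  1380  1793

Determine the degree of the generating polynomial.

D1: 227, 283, 345, 413
D2: 56, 62, 68
D3: 6, 6
The third differences are constant, so the polynomial has degree 3.

3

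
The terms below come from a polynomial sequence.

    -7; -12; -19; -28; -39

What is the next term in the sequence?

-52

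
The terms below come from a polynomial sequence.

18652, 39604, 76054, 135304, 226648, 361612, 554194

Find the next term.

821104

First differences: 20952 , 36450 , 59250 , 91344 , 134964 , 192582
Second differences: 15498 , 22800 , 32094 , 43620 , 57618
Third differences: 7302 , 9294 , 11526 , 13998
Fourth differences: 1992 , 2232 , 2472
Fifth differences: 240 , 240
Constant fifth difference = 240, so extend:
2472 + 240 = 2712;  13998 + 2712 = 16710;  57618 + 16710 = 74328;  192582 + 74328 = 266910;  554194 + 266910 = 821104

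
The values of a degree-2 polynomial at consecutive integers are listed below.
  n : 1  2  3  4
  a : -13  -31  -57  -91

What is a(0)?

-3

-18, -26, -34
-8, -8
The second differences are constant at -8.
Work back: -18 + 8 = -10;  -13 + 10 = -3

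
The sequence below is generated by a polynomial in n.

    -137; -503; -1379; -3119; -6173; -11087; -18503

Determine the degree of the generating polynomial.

Δ: -366, -876, -1740, -3054, -4914, -7416
Δ²: -510, -864, -1314, -1860, -2502
Δ³: -354, -450, -546, -642
Δ⁴: -96, -96, -96
The fourth differences are constant, so the polynomial has degree 4.

4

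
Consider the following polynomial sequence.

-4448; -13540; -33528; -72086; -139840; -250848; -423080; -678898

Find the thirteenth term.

-4362368

First differences: -9092, -19988, -38558, -67754, -111008, -172232, -255818
Second differences: -10896, -18570, -29196, -43254, -61224, -83586
Third differences: -7674, -10626, -14058, -17970, -22362
Fourth differences: -2952, -3432, -3912, -4392
Fifth differences: -480, -480, -480
Constant fifth difference = -480, so extend:
-4392 − 480 = -4872;  -22362 − 4872 = -27234;  -83586 − 27234 = -110820;  -255818 − 110820 = -366638;  -678898 − 366638 = -1045536
-4872 − 480 = -5352;  -27234 − 5352 = -32586;  -110820 − 32586 = -143406;  -366638 − 143406 = -510044;  -1045536 − 510044 = -1555580
-5352 − 480 = -5832;  -32586 − 5832 = -38418;  -143406 − 38418 = -181824;  -510044 − 181824 = -691868;  -1555580 − 691868 = -2247448
-5832 − 480 = -6312;  -38418 − 6312 = -44730;  -181824 − 44730 = -226554;  -691868 − 226554 = -918422;  -2247448 − 918422 = -3165870
-6312 − 480 = -6792;  -44730 − 6792 = -51522;  -226554 − 51522 = -278076;  -918422 − 278076 = -1196498;  -3165870 − 1196498 = -4362368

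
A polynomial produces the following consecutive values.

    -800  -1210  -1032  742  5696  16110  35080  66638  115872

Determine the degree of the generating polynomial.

5

First differences: -410, 178, 1774, 4954, 10414, 18970, 31558, 49234
Second differences: 588, 1596, 3180, 5460, 8556, 12588, 17676
Third differences: 1008, 1584, 2280, 3096, 4032, 5088
Fourth differences: 576, 696, 816, 936, 1056
Fifth differences: 120, 120, 120, 120
The fifth differences are constant, so the polynomial has degree 5.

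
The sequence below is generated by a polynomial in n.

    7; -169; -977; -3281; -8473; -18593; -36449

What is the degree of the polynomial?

Δ: -176, -808, -2304, -5192, -10120, -17856
Δ²: -632, -1496, -2888, -4928, -7736
Δ³: -864, -1392, -2040, -2808
Δ⁴: -528, -648, -768
Δ⁵: -120, -120
The fifth differences are constant, so the polynomial has degree 5.

5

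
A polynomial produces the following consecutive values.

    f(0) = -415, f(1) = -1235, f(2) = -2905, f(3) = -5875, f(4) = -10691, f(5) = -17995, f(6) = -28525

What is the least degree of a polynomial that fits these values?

D1: -820, -1670, -2970, -4816, -7304, -10530
D2: -850, -1300, -1846, -2488, -3226
D3: -450, -546, -642, -738
D4: -96, -96, -96
The fourth differences are constant, so the polynomial has degree 4.

4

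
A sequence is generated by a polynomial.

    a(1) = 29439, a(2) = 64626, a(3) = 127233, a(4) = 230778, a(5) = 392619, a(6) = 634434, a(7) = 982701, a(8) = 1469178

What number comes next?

35187 , 62607 , 103545 , 161841 , 241815 , 348267 , 486477
27420 , 40938 , 58296 , 79974 , 106452 , 138210
13518 , 17358 , 21678 , 26478 , 31758
3840 , 4320 , 4800 , 5280
480 , 480 , 480
The fifth differences are constant (480).
5280 + 480 = 5760;  31758 + 5760 = 37518;  138210 + 37518 = 175728;  486477 + 175728 = 662205;  1469178 + 662205 = 2131383

2131383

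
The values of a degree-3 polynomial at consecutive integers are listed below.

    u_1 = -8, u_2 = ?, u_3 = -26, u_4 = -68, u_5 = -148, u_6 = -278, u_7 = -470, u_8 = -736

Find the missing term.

Using the last 6 terms:
D1: -42  -80  -130  -192  -266
D2: -38  -50  -62  -74
D3: -12  -12  -12
Constant third difference = -12.
Extend backward: -38 + 12 = -26;  -42 + 26 = -16;  -26 + 16 = -10

-10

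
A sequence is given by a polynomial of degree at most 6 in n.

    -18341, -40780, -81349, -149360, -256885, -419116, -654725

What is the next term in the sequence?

Δ: -22439, -40569, -68011, -107525, -162231, -235609
Δ²: -18130, -27442, -39514, -54706, -73378
Δ³: -9312, -12072, -15192, -18672
Δ⁴: -2760, -3120, -3480
Δ⁵: -360, -360
Fifth differences constant at -360.
-3480 − 360 = -3840;  -18672 − 3840 = -22512;  -73378 − 22512 = -95890;  -235609 − 95890 = -331499;  -654725 − 331499 = -986224

-986224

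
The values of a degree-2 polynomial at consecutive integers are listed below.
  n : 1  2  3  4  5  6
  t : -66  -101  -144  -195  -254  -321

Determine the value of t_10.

-669

First differences: -35  -43  -51  -59  -67
Second differences: -8  -8  -8  -8
Constant second difference = -8, so extend:
-67 − 8 = -75;  -321 − 75 = -396
-75 − 8 = -83;  -396 − 83 = -479
-83 − 8 = -91;  -479 − 91 = -570
-91 − 8 = -99;  -570 − 99 = -669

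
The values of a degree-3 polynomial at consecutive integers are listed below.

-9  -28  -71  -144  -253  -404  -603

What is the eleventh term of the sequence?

-1999

First differences: -19 , -43 , -73 , -109 , -151 , -199
Second differences: -24 , -30 , -36 , -42 , -48
Third differences: -6 , -6 , -6 , -6
The third differences are constant (-6).
-48 − 6 = -54;  -199 − 54 = -253;  -603 − 253 = -856
-54 − 6 = -60;  -253 − 60 = -313;  -856 − 313 = -1169
-60 − 6 = -66;  -313 − 66 = -379;  -1169 − 379 = -1548
-66 − 6 = -72;  -379 − 72 = -451;  -1548 − 451 = -1999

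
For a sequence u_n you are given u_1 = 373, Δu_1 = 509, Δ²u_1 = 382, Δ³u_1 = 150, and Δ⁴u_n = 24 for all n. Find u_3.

Build the table forward from the leading diagonal:
D4: 24  24  24
D3: 150  174  198
D2: 382  532  706
D1: 509  891  1423
u: 373  882  1773

1773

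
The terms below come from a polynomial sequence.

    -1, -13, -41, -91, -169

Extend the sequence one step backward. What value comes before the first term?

-12  -28  -50  -78
-16  -22  -28
-6  -6
The third differences are constant at -6.
Work back: -16 + 6 = -10;  -12 + 10 = -2;  -1 + 2 = 1

1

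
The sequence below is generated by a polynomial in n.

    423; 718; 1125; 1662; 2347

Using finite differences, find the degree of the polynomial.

First differences: 295, 407, 537, 685
Second differences: 112, 130, 148
Third differences: 18, 18
The third differences are constant, so the polynomial has degree 3.

3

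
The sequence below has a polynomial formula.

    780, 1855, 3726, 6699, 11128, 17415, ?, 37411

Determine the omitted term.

26010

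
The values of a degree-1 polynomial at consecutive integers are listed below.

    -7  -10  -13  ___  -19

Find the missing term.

-16

Using the first 3 terms:
Δ: -3  -3
Constant first difference = -3.
Extend forward: -13 − 3 = -16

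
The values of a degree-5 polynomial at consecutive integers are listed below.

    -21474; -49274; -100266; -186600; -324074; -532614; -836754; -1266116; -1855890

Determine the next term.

D1: -27800 , -50992 , -86334 , -137474 , -208540 , -304140 , -429362 , -589774
D2: -23192 , -35342 , -51140 , -71066 , -95600 , -125222 , -160412
D3: -12150 , -15798 , -19926 , -24534 , -29622 , -35190
D4: -3648 , -4128 , -4608 , -5088 , -5568
D5: -480 , -480 , -480 , -480
Fifth differences constant at -480.
-5568 − 480 = -6048;  -35190 − 6048 = -41238;  -160412 − 41238 = -201650;  -589774 − 201650 = -791424;  -1855890 − 791424 = -2647314

-2647314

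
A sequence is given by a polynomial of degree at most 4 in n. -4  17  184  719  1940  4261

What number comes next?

First differences: 21  167  535  1221  2321
Second differences: 146  368  686  1100
Third differences: 222  318  414
Fourth differences: 96  96
Fourth differences constant at 96.
414 + 96 = 510;  1100 + 510 = 1610;  2321 + 1610 = 3931;  4261 + 3931 = 8192

8192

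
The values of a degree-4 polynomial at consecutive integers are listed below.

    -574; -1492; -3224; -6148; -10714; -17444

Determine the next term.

-26932

-918  -1732  -2924  -4566  -6730
-814  -1192  -1642  -2164
-378  -450  -522
-72  -72
Fourth differences constant at -72.
-522 − 72 = -594;  -2164 − 594 = -2758;  -6730 − 2758 = -9488;  -17444 − 9488 = -26932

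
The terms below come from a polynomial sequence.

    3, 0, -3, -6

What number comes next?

Δ: -3, -3, -3
Constant first difference = -3, so extend:
-6 − 3 = -9

-9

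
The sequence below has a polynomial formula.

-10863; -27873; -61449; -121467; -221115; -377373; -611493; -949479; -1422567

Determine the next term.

-2067705

D1: -17010  -33576  -60018  -99648  -156258  -234120  -337986  -473088
D2: -16566  -26442  -39630  -56610  -77862  -103866  -135102
D3: -9876  -13188  -16980  -21252  -26004  -31236
D4: -3312  -3792  -4272  -4752  -5232
D5: -480  -480  -480  -480
Constant fifth difference = -480, so extend:
-5232 − 480 = -5712;  -31236 − 5712 = -36948;  -135102 − 36948 = -172050;  -473088 − 172050 = -645138;  -1422567 − 645138 = -2067705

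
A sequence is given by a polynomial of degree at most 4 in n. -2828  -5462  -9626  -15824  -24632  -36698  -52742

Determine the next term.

-2634, -4164, -6198, -8808, -12066, -16044
-1530, -2034, -2610, -3258, -3978
-504, -576, -648, -720
-72, -72, -72
The fourth differences are constant (-72).
-720 − 72 = -792;  -3978 − 792 = -4770;  -16044 − 4770 = -20814;  -52742 − 20814 = -73556

-73556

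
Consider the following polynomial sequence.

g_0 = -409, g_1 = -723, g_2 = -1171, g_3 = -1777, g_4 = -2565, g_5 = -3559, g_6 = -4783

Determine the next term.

-6261

-314, -448, -606, -788, -994, -1224
-134, -158, -182, -206, -230
-24, -24, -24, -24
The third differences are constant (-24).
-230 − 24 = -254;  -1224 − 254 = -1478;  -4783 − 1478 = -6261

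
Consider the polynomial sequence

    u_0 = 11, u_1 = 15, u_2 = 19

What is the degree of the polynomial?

1

D1: 4, 4
The first differences are constant, so the polynomial has degree 1.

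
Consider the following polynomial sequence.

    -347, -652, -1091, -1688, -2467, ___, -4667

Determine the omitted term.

Using the first 5 terms:
D1: -305, -439, -597, -779
D2: -134, -158, -182
D3: -24, -24
Constant third difference = -24.
Extend forward: -182 − 24 = -206;  -779 − 206 = -985;  -2467 − 985 = -3452

-3452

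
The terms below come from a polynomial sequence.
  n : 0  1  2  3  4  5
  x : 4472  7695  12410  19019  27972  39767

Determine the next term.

54950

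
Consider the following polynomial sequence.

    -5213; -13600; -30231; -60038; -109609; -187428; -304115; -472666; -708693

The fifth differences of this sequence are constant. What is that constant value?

-240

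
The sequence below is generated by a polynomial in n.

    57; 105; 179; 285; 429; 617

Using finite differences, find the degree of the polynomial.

Δ: 48, 74, 106, 144, 188
Δ²: 26, 32, 38, 44
Δ³: 6, 6, 6
The third differences are constant, so the polynomial has degree 3.

3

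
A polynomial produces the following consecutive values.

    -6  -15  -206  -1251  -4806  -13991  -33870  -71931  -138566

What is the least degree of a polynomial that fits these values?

-9, -191, -1045, -3555, -9185, -19879, -38061, -66635
-182, -854, -2510, -5630, -10694, -18182, -28574
-672, -1656, -3120, -5064, -7488, -10392
-984, -1464, -1944, -2424, -2904
-480, -480, -480, -480
The fifth differences are constant, so the polynomial has degree 5.

5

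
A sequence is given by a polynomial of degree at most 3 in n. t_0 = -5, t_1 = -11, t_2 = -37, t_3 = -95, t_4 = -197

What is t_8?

First differences: -6, -26, -58, -102
Second differences: -20, -32, -44
Third differences: -12, -12
Third differences constant at -12.
-44 − 12 = -56;  -102 − 56 = -158;  -197 − 158 = -355
-56 − 12 = -68;  -158 − 68 = -226;  -355 − 226 = -581
-68 − 12 = -80;  -226 − 80 = -306;  -581 − 306 = -887
-80 − 12 = -92;  -306 − 92 = -398;  -887 − 398 = -1285

-1285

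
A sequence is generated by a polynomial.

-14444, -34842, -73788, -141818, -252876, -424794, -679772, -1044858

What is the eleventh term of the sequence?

-3154044

First differences: -20398, -38946, -68030, -111058, -171918, -254978, -365086
Second differences: -18548, -29084, -43028, -60860, -83060, -110108
Third differences: -10536, -13944, -17832, -22200, -27048
Fourth differences: -3408, -3888, -4368, -4848
Fifth differences: -480, -480, -480
Fifth differences constant at -480.
-4848 − 480 = -5328;  -27048 − 5328 = -32376;  -110108 − 32376 = -142484;  -365086 − 142484 = -507570;  -1044858 − 507570 = -1552428
-5328 − 480 = -5808;  -32376 − 5808 = -38184;  -142484 − 38184 = -180668;  -507570 − 180668 = -688238;  -1552428 − 688238 = -2240666
-5808 − 480 = -6288;  -38184 − 6288 = -44472;  -180668 − 44472 = -225140;  -688238 − 225140 = -913378;  -2240666 − 913378 = -3154044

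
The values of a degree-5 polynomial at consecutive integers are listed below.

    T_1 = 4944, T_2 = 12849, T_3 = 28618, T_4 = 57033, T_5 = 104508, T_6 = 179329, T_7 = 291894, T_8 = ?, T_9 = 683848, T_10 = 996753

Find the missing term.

454953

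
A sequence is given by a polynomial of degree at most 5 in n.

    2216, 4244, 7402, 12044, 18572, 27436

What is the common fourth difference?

Δ: 2028, 3158, 4642, 6528, 8864
Δ²: 1130, 1484, 1886, 2336
Δ³: 354, 402, 450
Δ⁴: 48, 48

48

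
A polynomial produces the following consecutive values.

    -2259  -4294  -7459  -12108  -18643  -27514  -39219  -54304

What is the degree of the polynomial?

Δ: -2035, -3165, -4649, -6535, -8871, -11705, -15085
Δ²: -1130, -1484, -1886, -2336, -2834, -3380
Δ³: -354, -402, -450, -498, -546
Δ⁴: -48, -48, -48, -48
The fourth differences are constant, so the polynomial has degree 4.

4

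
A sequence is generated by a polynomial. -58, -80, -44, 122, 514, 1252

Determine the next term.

Δ: -22, 36, 166, 392, 738
Δ²: 58, 130, 226, 346
Δ³: 72, 96, 120
Δ⁴: 24, 24
Constant fourth difference = 24, so extend:
120 + 24 = 144;  346 + 144 = 490;  738 + 490 = 1228;  1252 + 1228 = 2480

2480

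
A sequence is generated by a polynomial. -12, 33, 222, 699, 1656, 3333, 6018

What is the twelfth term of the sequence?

D1: 45, 189, 477, 957, 1677, 2685
D2: 144, 288, 480, 720, 1008
D3: 144, 192, 240, 288
D4: 48, 48, 48
Fourth differences constant at 48.
288 + 48 = 336;  1008 + 336 = 1344;  2685 + 1344 = 4029;  6018 + 4029 = 10047
336 + 48 = 384;  1344 + 384 = 1728;  4029 + 1728 = 5757;  10047 + 5757 = 15804
384 + 48 = 432;  1728 + 432 = 2160;  5757 + 2160 = 7917;  15804 + 7917 = 23721
432 + 48 = 480;  2160 + 480 = 2640;  7917 + 2640 = 10557;  23721 + 10557 = 34278
480 + 48 = 528;  2640 + 528 = 3168;  10557 + 3168 = 13725;  34278 + 13725 = 48003

48003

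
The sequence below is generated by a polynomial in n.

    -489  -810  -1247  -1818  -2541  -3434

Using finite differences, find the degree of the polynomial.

3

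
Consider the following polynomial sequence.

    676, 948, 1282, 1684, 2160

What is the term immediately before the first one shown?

First differences: 272, 334, 402, 476
Second differences: 62, 68, 74
Third differences: 6, 6
The third differences are constant at 6.
Work back: 62 − 6 = 56;  272 − 56 = 216;  676 − 216 = 460

460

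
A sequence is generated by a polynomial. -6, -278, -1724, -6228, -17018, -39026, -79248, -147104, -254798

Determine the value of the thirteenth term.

-1445634

First differences: -272, -1446, -4504, -10790, -22008, -40222, -67856, -107694
Second differences: -1174, -3058, -6286, -11218, -18214, -27634, -39838
Third differences: -1884, -3228, -4932, -6996, -9420, -12204
Fourth differences: -1344, -1704, -2064, -2424, -2784
Fifth differences: -360, -360, -360, -360
The fifth differences are constant (-360).
-2784 − 360 = -3144;  -12204 − 3144 = -15348;  -39838 − 15348 = -55186;  -107694 − 55186 = -162880;  -254798 − 162880 = -417678
-3144 − 360 = -3504;  -15348 − 3504 = -18852;  -55186 − 18852 = -74038;  -162880 − 74038 = -236918;  -417678 − 236918 = -654596
-3504 − 360 = -3864;  -18852 − 3864 = -22716;  -74038 − 22716 = -96754;  -236918 − 96754 = -333672;  -654596 − 333672 = -988268
-3864 − 360 = -4224;  -22716 − 4224 = -26940;  -96754 − 26940 = -123694;  -333672 − 123694 = -457366;  -988268 − 457366 = -1445634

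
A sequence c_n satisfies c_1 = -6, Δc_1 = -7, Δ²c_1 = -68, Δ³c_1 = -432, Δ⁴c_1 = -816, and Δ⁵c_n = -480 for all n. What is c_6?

Build the table forward from the leading diagonal:
D5: -480, -480, -480, -480, -480, -480
D4: -816, -1296, -1776, -2256, -2736, -3216
D3: -432, -1248, -2544, -4320, -6576, -9312
D2: -68, -500, -1748, -4292, -8612, -15188
D1: -7, -75, -575, -2323, -6615, -15227
c: -6, -13, -88, -663, -2986, -9601

-9601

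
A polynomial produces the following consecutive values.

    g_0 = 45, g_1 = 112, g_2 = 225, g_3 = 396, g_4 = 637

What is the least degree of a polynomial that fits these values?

First differences: 67, 113, 171, 241
Second differences: 46, 58, 70
Third differences: 12, 12
The third differences are constant, so the polynomial has degree 3.

3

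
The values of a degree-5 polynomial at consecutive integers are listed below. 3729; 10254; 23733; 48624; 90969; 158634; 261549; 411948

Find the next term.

D1: 6525, 13479, 24891, 42345, 67665, 102915, 150399
D2: 6954, 11412, 17454, 25320, 35250, 47484
D3: 4458, 6042, 7866, 9930, 12234
D4: 1584, 1824, 2064, 2304
D5: 240, 240, 240
Fifth differences constant at 240.
2304 + 240 = 2544;  12234 + 2544 = 14778;  47484 + 14778 = 62262;  150399 + 62262 = 212661;  411948 + 212661 = 624609

624609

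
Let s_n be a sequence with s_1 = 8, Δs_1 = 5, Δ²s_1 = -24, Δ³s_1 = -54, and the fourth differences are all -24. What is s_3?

Build the table forward from the leading diagonal:
Fourth differences: -24, -24, -24
Third differences: -54, -78, -102
Second differences: -24, -78, -156
First differences: 5, -19, -97
s: 8, 13, -6

-6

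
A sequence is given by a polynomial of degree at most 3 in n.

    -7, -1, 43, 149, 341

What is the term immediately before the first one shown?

1

D1: 6  44  106  192
D2: 38  62  86
D3: 24  24
The third differences are constant at 24.
Work back: 38 − 24 = 14;  6 − 14 = -8;  -7 + 8 = 1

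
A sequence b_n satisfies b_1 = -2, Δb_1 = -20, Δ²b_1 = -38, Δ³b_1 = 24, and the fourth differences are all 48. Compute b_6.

Build the table forward from the leading diagonal:
Fourth differences: 48  48  48  48  48  48
Third differences: 24  72  120  168  216  264
Second differences: -38  -14  58  178  346  562
First differences: -20  -58  -72  -14  164  510
b: -2  -22  -80  -152  -166  -2

-2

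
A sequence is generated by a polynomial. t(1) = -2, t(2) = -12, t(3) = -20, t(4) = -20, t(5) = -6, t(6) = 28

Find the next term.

88

Δ: -10 , -8 , 0 , 14 , 34
Δ²: 2 , 8 , 14 , 20
Δ³: 6 , 6 , 6
Third differences constant at 6.
20 + 6 = 26;  34 + 26 = 60;  28 + 60 = 88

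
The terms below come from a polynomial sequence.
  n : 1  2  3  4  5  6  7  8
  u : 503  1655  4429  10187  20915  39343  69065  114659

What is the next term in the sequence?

181807

Δ: 1152, 2774, 5758, 10728, 18428, 29722, 45594
Δ²: 1622, 2984, 4970, 7700, 11294, 15872
Δ³: 1362, 1986, 2730, 3594, 4578
Δ⁴: 624, 744, 864, 984
Δ⁵: 120, 120, 120
The fifth differences are constant (120).
984 + 120 = 1104;  4578 + 1104 = 5682;  15872 + 5682 = 21554;  45594 + 21554 = 67148;  114659 + 67148 = 181807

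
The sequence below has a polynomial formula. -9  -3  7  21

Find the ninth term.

6, 10, 14
4, 4
Constant second difference = 4, so extend:
14 + 4 = 18;  21 + 18 = 39
18 + 4 = 22;  39 + 22 = 61
22 + 4 = 26;  61 + 26 = 87
26 + 4 = 30;  87 + 30 = 117
30 + 4 = 34;  117 + 34 = 151

151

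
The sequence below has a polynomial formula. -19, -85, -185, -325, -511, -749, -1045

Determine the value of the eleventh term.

First differences: -66 , -100 , -140 , -186 , -238 , -296
Second differences: -34 , -40 , -46 , -52 , -58
Third differences: -6 , -6 , -6 , -6
Third differences constant at -6.
-58 − 6 = -64;  -296 − 64 = -360;  -1045 − 360 = -1405
-64 − 6 = -70;  -360 − 70 = -430;  -1405 − 430 = -1835
-70 − 6 = -76;  -430 − 76 = -506;  -1835 − 506 = -2341
-76 − 6 = -82;  -506 − 82 = -588;  -2341 − 588 = -2929

-2929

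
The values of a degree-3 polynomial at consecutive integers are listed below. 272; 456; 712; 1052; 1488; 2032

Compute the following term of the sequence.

2696

184, 256, 340, 436, 544
72, 84, 96, 108
12, 12, 12
Third differences constant at 12.
108 + 12 = 120;  544 + 120 = 664;  2032 + 664 = 2696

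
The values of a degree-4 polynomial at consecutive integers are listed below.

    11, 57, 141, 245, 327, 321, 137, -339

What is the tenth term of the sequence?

-2743

Δ: 46, 84, 104, 82, -6, -184, -476
Δ²: 38, 20, -22, -88, -178, -292
Δ³: -18, -42, -66, -90, -114
Δ⁴: -24, -24, -24, -24
Constant fourth difference = -24, so extend:
-114 − 24 = -138;  -292 − 138 = -430;  -476 − 430 = -906;  -339 − 906 = -1245
-138 − 24 = -162;  -430 − 162 = -592;  -906 − 592 = -1498;  -1245 − 1498 = -2743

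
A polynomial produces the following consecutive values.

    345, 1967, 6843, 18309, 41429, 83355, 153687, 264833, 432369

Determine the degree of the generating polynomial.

5

Δ: 1622, 4876, 11466, 23120, 41926, 70332, 111146, 167536
Δ²: 3254, 6590, 11654, 18806, 28406, 40814, 56390
Δ³: 3336, 5064, 7152, 9600, 12408, 15576
Δ⁴: 1728, 2088, 2448, 2808, 3168
Δ⁵: 360, 360, 360, 360
The fifth differences are constant, so the polynomial has degree 5.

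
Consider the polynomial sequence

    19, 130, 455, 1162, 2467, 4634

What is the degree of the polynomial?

4

D1: 111, 325, 707, 1305, 2167
D2: 214, 382, 598, 862
D3: 168, 216, 264
D4: 48, 48
The fourth differences are constant, so the polynomial has degree 4.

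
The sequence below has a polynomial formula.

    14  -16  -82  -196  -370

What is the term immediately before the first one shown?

20

-30, -66, -114, -174
-36, -48, -60
-12, -12
The third differences are constant at -12.
Work back: -36 + 12 = -24;  -30 + 24 = -6;  14 + 6 = 20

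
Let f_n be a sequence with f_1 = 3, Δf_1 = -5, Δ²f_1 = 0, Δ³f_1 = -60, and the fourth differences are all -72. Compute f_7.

Build the table forward from the leading diagonal:
D4: -72, -72, -72, -72, -72, -72, -72
D3: -60, -132, -204, -276, -348, -420, -492
D2: 0, -60, -192, -396, -672, -1020, -1440
D1: -5, -5, -65, -257, -653, -1325, -2345
f: 3, -2, -7, -72, -329, -982, -2307

-2307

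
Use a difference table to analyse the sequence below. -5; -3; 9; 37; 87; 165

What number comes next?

D1: 2, 12, 28, 50, 78
D2: 10, 16, 22, 28
D3: 6, 6, 6
Constant third difference = 6, so extend:
28 + 6 = 34;  78 + 34 = 112;  165 + 112 = 277

277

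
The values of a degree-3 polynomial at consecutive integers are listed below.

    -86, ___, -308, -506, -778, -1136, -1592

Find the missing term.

Using the last 5 terms:
-198, -272, -358, -456
-74, -86, -98
-12, -12
Constant third difference = -12.
Extend backward: -74 + 12 = -62;  -198 + 62 = -136;  -308 + 136 = -172

-172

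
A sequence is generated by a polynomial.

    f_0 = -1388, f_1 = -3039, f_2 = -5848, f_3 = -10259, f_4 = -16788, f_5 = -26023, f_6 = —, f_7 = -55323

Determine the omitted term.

-38624

Using the first 6 terms:
First differences: -1651  -2809  -4411  -6529  -9235
Second differences: -1158  -1602  -2118  -2706
Third differences: -444  -516  -588
Fourth differences: -72  -72
Constant fourth difference = -72.
Extend forward: -588 − 72 = -660;  -2706 − 660 = -3366;  -9235 − 3366 = -12601;  -26023 − 12601 = -38624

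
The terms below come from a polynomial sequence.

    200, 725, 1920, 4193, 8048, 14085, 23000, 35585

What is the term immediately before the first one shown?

Δ: 525, 1195, 2273, 3855, 6037, 8915, 12585
Δ²: 670, 1078, 1582, 2182, 2878, 3670
Δ³: 408, 504, 600, 696, 792
Δ⁴: 96, 96, 96, 96
The fourth differences are constant at 96.
Work back: 408 − 96 = 312;  670 − 312 = 358;  525 − 358 = 167;  200 − 167 = 33

33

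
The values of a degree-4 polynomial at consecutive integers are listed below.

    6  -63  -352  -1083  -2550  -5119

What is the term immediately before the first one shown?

5

-69  -289  -731  -1467  -2569
-220  -442  -736  -1102
-222  -294  -366
-72  -72
The fourth differences are constant at -72.
Work back: -222 + 72 = -150;  -220 + 150 = -70;  -69 + 70 = 1;  6 − 1 = 5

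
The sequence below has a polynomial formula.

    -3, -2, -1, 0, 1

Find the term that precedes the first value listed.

D1: 1, 1, 1, 1
The first differences are constant at 1.
Work back: -3 − 1 = -4

-4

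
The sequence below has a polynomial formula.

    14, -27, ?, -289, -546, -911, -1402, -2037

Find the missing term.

-122

Using the last 5 terms:
Δ: -257  -365  -491  -635
Δ²: -108  -126  -144
Δ³: -18  -18
Constant third difference = -18.
Extend backward: -108 + 18 = -90;  -257 + 90 = -167;  -289 + 167 = -122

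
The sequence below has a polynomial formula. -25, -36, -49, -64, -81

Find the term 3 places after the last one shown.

-144

First differences: -11  -13  -15  -17
Second differences: -2  -2  -2
Second differences constant at -2.
-17 − 2 = -19;  -81 − 19 = -100
-19 − 2 = -21;  -100 − 21 = -121
-21 − 2 = -23;  -121 − 23 = -144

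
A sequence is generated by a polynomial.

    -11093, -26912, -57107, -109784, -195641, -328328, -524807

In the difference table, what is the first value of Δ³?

D1: -15819, -30195, -52677, -85857, -132687, -196479
D2: -14376, -22482, -33180, -46830, -63792
D3: -8106, -10698, -13650, -16962
D4: -2592, -2952, -3312
D5: -360, -360

-8106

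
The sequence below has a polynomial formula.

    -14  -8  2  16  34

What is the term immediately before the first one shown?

6, 10, 14, 18
4, 4, 4
The second differences are constant at 4.
Work back: 6 − 4 = 2;  -14 − 2 = -16

-16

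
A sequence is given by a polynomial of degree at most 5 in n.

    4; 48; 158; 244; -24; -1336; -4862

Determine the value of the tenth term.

-50144

44, 110, 86, -268, -1312, -3526
66, -24, -354, -1044, -2214
-90, -330, -690, -1170
-240, -360, -480
-120, -120
The fifth differences are constant (-120).
-480 − 120 = -600;  -1170 − 600 = -1770;  -2214 − 1770 = -3984;  -3526 − 3984 = -7510;  -4862 − 7510 = -12372
-600 − 120 = -720;  -1770 − 720 = -2490;  -3984 − 2490 = -6474;  -7510 − 6474 = -13984;  -12372 − 13984 = -26356
-720 − 120 = -840;  -2490 − 840 = -3330;  -6474 − 3330 = -9804;  -13984 − 9804 = -23788;  -26356 − 23788 = -50144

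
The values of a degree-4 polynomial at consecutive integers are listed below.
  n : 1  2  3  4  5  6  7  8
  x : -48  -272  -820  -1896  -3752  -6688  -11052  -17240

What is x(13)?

-224, -548, -1076, -1856, -2936, -4364, -6188
-324, -528, -780, -1080, -1428, -1824
-204, -252, -300, -348, -396
-48, -48, -48, -48
Fourth differences constant at -48.
-396 − 48 = -444;  -1824 − 444 = -2268;  -6188 − 2268 = -8456;  -17240 − 8456 = -25696
-444 − 48 = -492;  -2268 − 492 = -2760;  -8456 − 2760 = -11216;  -25696 − 11216 = -36912
-492 − 48 = -540;  -2760 − 540 = -3300;  -11216 − 3300 = -14516;  -36912 − 14516 = -51428
-540 − 48 = -588;  -3300 − 588 = -3888;  -14516 − 3888 = -18404;  -51428 − 18404 = -69832
-588 − 48 = -636;  -3888 − 636 = -4524;  -18404 − 4524 = -22928;  -69832 − 22928 = -92760

-92760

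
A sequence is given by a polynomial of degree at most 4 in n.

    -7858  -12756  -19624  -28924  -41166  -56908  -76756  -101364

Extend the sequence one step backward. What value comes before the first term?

-4516

First differences: -4898, -6868, -9300, -12242, -15742, -19848, -24608
Second differences: -1970, -2432, -2942, -3500, -4106, -4760
Third differences: -462, -510, -558, -606, -654
Fourth differences: -48, -48, -48, -48
The fourth differences are constant at -48.
Work back: -462 + 48 = -414;  -1970 + 414 = -1556;  -4898 + 1556 = -3342;  -7858 + 3342 = -4516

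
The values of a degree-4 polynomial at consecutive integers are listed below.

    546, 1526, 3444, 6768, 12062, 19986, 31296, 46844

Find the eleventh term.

980, 1918, 3324, 5294, 7924, 11310, 15548
938, 1406, 1970, 2630, 3386, 4238
468, 564, 660, 756, 852
96, 96, 96, 96
Constant fourth difference = 96, so extend:
852 + 96 = 948;  4238 + 948 = 5186;  15548 + 5186 = 20734;  46844 + 20734 = 67578
948 + 96 = 1044;  5186 + 1044 = 6230;  20734 + 6230 = 26964;  67578 + 26964 = 94542
1044 + 96 = 1140;  6230 + 1140 = 7370;  26964 + 7370 = 34334;  94542 + 34334 = 128876

128876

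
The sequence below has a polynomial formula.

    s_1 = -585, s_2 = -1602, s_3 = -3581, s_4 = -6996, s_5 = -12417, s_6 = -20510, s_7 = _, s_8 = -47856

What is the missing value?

-32037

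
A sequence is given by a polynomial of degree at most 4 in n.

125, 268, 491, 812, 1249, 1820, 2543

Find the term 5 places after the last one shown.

D1: 143  223  321  437  571  723
D2: 80  98  116  134  152
D3: 18  18  18  18
Constant third difference = 18, so extend:
152 + 18 = 170;  723 + 170 = 893;  2543 + 893 = 3436
170 + 18 = 188;  893 + 188 = 1081;  3436 + 1081 = 4517
188 + 18 = 206;  1081 + 206 = 1287;  4517 + 1287 = 5804
206 + 18 = 224;  1287 + 224 = 1511;  5804 + 1511 = 7315
224 + 18 = 242;  1511 + 242 = 1753;  7315 + 1753 = 9068

9068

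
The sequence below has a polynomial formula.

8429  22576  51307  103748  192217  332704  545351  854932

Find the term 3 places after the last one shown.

2692579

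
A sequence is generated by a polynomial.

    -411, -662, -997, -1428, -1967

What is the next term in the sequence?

-251, -335, -431, -539
-84, -96, -108
-12, -12
Constant third difference = -12, so extend:
-108 − 12 = -120;  -539 − 120 = -659;  -1967 − 659 = -2626

-2626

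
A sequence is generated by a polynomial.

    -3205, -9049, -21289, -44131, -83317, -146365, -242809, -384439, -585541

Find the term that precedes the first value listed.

-5844  -12240  -22842  -39186  -63048  -96444  -141630  -201102
-6396  -10602  -16344  -23862  -33396  -45186  -59472
-4206  -5742  -7518  -9534  -11790  -14286
-1536  -1776  -2016  -2256  -2496
-240  -240  -240  -240
The fifth differences are constant at -240.
Work back: -1536 + 240 = -1296;  -4206 + 1296 = -2910;  -6396 + 2910 = -3486;  -5844 + 3486 = -2358;  -3205 + 2358 = -847

-847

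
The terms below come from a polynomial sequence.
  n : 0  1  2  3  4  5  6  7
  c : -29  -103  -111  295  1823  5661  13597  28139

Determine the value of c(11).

First differences: -74 , -8 , 406 , 1528 , 3838 , 7936 , 14542
Second differences: 66 , 414 , 1122 , 2310 , 4098 , 6606
Third differences: 348 , 708 , 1188 , 1788 , 2508
Fourth differences: 360 , 480 , 600 , 720
Fifth differences: 120 , 120 , 120
The fifth differences are constant (120).
720 + 120 = 840;  2508 + 840 = 3348;  6606 + 3348 = 9954;  14542 + 9954 = 24496;  28139 + 24496 = 52635
840 + 120 = 960;  3348 + 960 = 4308;  9954 + 4308 = 14262;  24496 + 14262 = 38758;  52635 + 38758 = 91393
960 + 120 = 1080;  4308 + 1080 = 5388;  14262 + 5388 = 19650;  38758 + 19650 = 58408;  91393 + 58408 = 149801
1080 + 120 = 1200;  5388 + 1200 = 6588;  19650 + 6588 = 26238;  58408 + 26238 = 84646;  149801 + 84646 = 234447

234447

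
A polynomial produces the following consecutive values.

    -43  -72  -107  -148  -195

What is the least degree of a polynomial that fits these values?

First differences: -29, -35, -41, -47
Second differences: -6, -6, -6
The second differences are constant, so the polynomial has degree 2.

2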